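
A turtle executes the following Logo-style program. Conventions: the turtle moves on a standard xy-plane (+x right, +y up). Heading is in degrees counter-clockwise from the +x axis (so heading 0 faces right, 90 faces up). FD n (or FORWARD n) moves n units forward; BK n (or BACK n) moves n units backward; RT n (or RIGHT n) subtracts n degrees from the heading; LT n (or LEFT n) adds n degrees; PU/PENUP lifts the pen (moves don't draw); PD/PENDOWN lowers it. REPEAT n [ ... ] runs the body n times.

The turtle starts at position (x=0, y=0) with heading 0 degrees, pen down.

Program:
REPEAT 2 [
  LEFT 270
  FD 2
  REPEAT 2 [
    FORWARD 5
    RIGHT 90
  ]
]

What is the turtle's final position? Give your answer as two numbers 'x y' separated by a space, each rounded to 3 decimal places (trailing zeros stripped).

Executing turtle program step by step:
Start: pos=(0,0), heading=0, pen down
REPEAT 2 [
  -- iteration 1/2 --
  LT 270: heading 0 -> 270
  FD 2: (0,0) -> (0,-2) [heading=270, draw]
  REPEAT 2 [
    -- iteration 1/2 --
    FD 5: (0,-2) -> (0,-7) [heading=270, draw]
    RT 90: heading 270 -> 180
    -- iteration 2/2 --
    FD 5: (0,-7) -> (-5,-7) [heading=180, draw]
    RT 90: heading 180 -> 90
  ]
  -- iteration 2/2 --
  LT 270: heading 90 -> 0
  FD 2: (-5,-7) -> (-3,-7) [heading=0, draw]
  REPEAT 2 [
    -- iteration 1/2 --
    FD 5: (-3,-7) -> (2,-7) [heading=0, draw]
    RT 90: heading 0 -> 270
    -- iteration 2/2 --
    FD 5: (2,-7) -> (2,-12) [heading=270, draw]
    RT 90: heading 270 -> 180
  ]
]
Final: pos=(2,-12), heading=180, 6 segment(s) drawn

Answer: 2 -12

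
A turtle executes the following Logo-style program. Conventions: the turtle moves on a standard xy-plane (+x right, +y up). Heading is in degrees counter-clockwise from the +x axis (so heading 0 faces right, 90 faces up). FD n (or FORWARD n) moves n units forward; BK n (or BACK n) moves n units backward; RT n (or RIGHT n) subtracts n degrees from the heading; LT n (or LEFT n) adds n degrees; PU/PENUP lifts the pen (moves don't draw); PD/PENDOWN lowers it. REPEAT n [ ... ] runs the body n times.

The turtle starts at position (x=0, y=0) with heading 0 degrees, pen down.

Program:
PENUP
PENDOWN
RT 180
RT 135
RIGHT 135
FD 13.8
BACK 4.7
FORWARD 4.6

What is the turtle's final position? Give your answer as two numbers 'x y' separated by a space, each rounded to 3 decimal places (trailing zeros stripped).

Answer: 0 -13.7

Derivation:
Executing turtle program step by step:
Start: pos=(0,0), heading=0, pen down
PU: pen up
PD: pen down
RT 180: heading 0 -> 180
RT 135: heading 180 -> 45
RT 135: heading 45 -> 270
FD 13.8: (0,0) -> (0,-13.8) [heading=270, draw]
BK 4.7: (0,-13.8) -> (0,-9.1) [heading=270, draw]
FD 4.6: (0,-9.1) -> (0,-13.7) [heading=270, draw]
Final: pos=(0,-13.7), heading=270, 3 segment(s) drawn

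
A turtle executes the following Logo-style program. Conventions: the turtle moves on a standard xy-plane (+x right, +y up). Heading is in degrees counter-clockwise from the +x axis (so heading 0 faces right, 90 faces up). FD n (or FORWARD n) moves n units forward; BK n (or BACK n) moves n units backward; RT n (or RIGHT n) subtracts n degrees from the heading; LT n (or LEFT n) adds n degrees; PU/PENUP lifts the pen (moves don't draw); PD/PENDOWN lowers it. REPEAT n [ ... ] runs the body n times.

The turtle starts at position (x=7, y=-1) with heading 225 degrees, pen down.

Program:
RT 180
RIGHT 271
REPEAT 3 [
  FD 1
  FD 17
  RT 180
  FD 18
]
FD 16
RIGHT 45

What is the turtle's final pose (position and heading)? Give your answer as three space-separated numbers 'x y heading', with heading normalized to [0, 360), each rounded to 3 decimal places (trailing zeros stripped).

Executing turtle program step by step:
Start: pos=(7,-1), heading=225, pen down
RT 180: heading 225 -> 45
RT 271: heading 45 -> 134
REPEAT 3 [
  -- iteration 1/3 --
  FD 1: (7,-1) -> (6.305,-0.281) [heading=134, draw]
  FD 17: (6.305,-0.281) -> (-5.504,11.948) [heading=134, draw]
  RT 180: heading 134 -> 314
  FD 18: (-5.504,11.948) -> (7,-1) [heading=314, draw]
  -- iteration 2/3 --
  FD 1: (7,-1) -> (7.695,-1.719) [heading=314, draw]
  FD 17: (7.695,-1.719) -> (19.504,-13.948) [heading=314, draw]
  RT 180: heading 314 -> 134
  FD 18: (19.504,-13.948) -> (7,-1) [heading=134, draw]
  -- iteration 3/3 --
  FD 1: (7,-1) -> (6.305,-0.281) [heading=134, draw]
  FD 17: (6.305,-0.281) -> (-5.504,11.948) [heading=134, draw]
  RT 180: heading 134 -> 314
  FD 18: (-5.504,11.948) -> (7,-1) [heading=314, draw]
]
FD 16: (7,-1) -> (18.115,-12.509) [heading=314, draw]
RT 45: heading 314 -> 269
Final: pos=(18.115,-12.509), heading=269, 10 segment(s) drawn

Answer: 18.115 -12.509 269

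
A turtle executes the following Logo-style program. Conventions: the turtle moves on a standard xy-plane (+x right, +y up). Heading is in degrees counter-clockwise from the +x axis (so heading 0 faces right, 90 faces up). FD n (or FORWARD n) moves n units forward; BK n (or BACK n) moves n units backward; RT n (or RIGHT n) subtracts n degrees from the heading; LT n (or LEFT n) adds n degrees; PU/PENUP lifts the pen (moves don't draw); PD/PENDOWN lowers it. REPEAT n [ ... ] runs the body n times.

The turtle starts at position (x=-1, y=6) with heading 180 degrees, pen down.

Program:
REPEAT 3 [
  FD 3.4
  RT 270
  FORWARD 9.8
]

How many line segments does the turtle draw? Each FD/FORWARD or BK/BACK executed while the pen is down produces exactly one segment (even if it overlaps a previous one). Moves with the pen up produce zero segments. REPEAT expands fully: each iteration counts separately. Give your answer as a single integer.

Executing turtle program step by step:
Start: pos=(-1,6), heading=180, pen down
REPEAT 3 [
  -- iteration 1/3 --
  FD 3.4: (-1,6) -> (-4.4,6) [heading=180, draw]
  RT 270: heading 180 -> 270
  FD 9.8: (-4.4,6) -> (-4.4,-3.8) [heading=270, draw]
  -- iteration 2/3 --
  FD 3.4: (-4.4,-3.8) -> (-4.4,-7.2) [heading=270, draw]
  RT 270: heading 270 -> 0
  FD 9.8: (-4.4,-7.2) -> (5.4,-7.2) [heading=0, draw]
  -- iteration 3/3 --
  FD 3.4: (5.4,-7.2) -> (8.8,-7.2) [heading=0, draw]
  RT 270: heading 0 -> 90
  FD 9.8: (8.8,-7.2) -> (8.8,2.6) [heading=90, draw]
]
Final: pos=(8.8,2.6), heading=90, 6 segment(s) drawn
Segments drawn: 6

Answer: 6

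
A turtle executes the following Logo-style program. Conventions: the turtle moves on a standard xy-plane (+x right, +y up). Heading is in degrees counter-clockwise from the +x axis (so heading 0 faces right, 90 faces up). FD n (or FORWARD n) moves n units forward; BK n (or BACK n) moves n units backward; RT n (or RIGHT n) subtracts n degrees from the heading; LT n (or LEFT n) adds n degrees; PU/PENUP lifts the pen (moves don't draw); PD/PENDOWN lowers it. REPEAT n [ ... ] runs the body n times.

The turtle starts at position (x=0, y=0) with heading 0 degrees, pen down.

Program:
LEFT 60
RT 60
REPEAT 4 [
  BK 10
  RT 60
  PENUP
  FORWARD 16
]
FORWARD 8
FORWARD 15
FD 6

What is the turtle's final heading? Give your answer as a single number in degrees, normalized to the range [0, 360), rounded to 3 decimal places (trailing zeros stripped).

Executing turtle program step by step:
Start: pos=(0,0), heading=0, pen down
LT 60: heading 0 -> 60
RT 60: heading 60 -> 0
REPEAT 4 [
  -- iteration 1/4 --
  BK 10: (0,0) -> (-10,0) [heading=0, draw]
  RT 60: heading 0 -> 300
  PU: pen up
  FD 16: (-10,0) -> (-2,-13.856) [heading=300, move]
  -- iteration 2/4 --
  BK 10: (-2,-13.856) -> (-7,-5.196) [heading=300, move]
  RT 60: heading 300 -> 240
  PU: pen up
  FD 16: (-7,-5.196) -> (-15,-19.053) [heading=240, move]
  -- iteration 3/4 --
  BK 10: (-15,-19.053) -> (-10,-10.392) [heading=240, move]
  RT 60: heading 240 -> 180
  PU: pen up
  FD 16: (-10,-10.392) -> (-26,-10.392) [heading=180, move]
  -- iteration 4/4 --
  BK 10: (-26,-10.392) -> (-16,-10.392) [heading=180, move]
  RT 60: heading 180 -> 120
  PU: pen up
  FD 16: (-16,-10.392) -> (-24,3.464) [heading=120, move]
]
FD 8: (-24,3.464) -> (-28,10.392) [heading=120, move]
FD 15: (-28,10.392) -> (-35.5,23.383) [heading=120, move]
FD 6: (-35.5,23.383) -> (-38.5,28.579) [heading=120, move]
Final: pos=(-38.5,28.579), heading=120, 1 segment(s) drawn

Answer: 120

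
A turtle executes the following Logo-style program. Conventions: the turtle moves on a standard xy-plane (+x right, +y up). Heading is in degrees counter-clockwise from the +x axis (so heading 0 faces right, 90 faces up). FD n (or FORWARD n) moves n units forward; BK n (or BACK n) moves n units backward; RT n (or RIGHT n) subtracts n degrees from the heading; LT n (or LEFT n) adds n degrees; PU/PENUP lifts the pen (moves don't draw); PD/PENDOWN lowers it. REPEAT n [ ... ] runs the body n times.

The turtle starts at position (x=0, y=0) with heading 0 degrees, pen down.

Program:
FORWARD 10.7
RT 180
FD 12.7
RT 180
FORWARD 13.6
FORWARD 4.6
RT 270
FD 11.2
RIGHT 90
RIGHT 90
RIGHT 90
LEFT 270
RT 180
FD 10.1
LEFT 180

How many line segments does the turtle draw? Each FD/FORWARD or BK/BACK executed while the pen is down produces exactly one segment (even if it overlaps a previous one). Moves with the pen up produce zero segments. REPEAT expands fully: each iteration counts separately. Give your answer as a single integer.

Executing turtle program step by step:
Start: pos=(0,0), heading=0, pen down
FD 10.7: (0,0) -> (10.7,0) [heading=0, draw]
RT 180: heading 0 -> 180
FD 12.7: (10.7,0) -> (-2,0) [heading=180, draw]
RT 180: heading 180 -> 0
FD 13.6: (-2,0) -> (11.6,0) [heading=0, draw]
FD 4.6: (11.6,0) -> (16.2,0) [heading=0, draw]
RT 270: heading 0 -> 90
FD 11.2: (16.2,0) -> (16.2,11.2) [heading=90, draw]
RT 90: heading 90 -> 0
RT 90: heading 0 -> 270
RT 90: heading 270 -> 180
LT 270: heading 180 -> 90
RT 180: heading 90 -> 270
FD 10.1: (16.2,11.2) -> (16.2,1.1) [heading=270, draw]
LT 180: heading 270 -> 90
Final: pos=(16.2,1.1), heading=90, 6 segment(s) drawn
Segments drawn: 6

Answer: 6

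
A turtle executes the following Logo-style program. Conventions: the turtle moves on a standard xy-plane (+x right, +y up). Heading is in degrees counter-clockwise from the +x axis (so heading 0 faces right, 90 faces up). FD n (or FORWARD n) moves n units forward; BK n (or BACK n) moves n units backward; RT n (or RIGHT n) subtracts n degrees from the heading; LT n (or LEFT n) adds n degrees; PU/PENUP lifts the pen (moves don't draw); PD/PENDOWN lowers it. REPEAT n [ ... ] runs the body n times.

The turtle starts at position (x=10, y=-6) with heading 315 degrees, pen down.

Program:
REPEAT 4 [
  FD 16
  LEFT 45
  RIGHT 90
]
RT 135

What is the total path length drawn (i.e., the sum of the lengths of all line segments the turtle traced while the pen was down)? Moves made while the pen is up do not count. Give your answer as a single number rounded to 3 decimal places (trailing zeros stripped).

Executing turtle program step by step:
Start: pos=(10,-6), heading=315, pen down
REPEAT 4 [
  -- iteration 1/4 --
  FD 16: (10,-6) -> (21.314,-17.314) [heading=315, draw]
  LT 45: heading 315 -> 0
  RT 90: heading 0 -> 270
  -- iteration 2/4 --
  FD 16: (21.314,-17.314) -> (21.314,-33.314) [heading=270, draw]
  LT 45: heading 270 -> 315
  RT 90: heading 315 -> 225
  -- iteration 3/4 --
  FD 16: (21.314,-33.314) -> (10,-44.627) [heading=225, draw]
  LT 45: heading 225 -> 270
  RT 90: heading 270 -> 180
  -- iteration 4/4 --
  FD 16: (10,-44.627) -> (-6,-44.627) [heading=180, draw]
  LT 45: heading 180 -> 225
  RT 90: heading 225 -> 135
]
RT 135: heading 135 -> 0
Final: pos=(-6,-44.627), heading=0, 4 segment(s) drawn

Segment lengths:
  seg 1: (10,-6) -> (21.314,-17.314), length = 16
  seg 2: (21.314,-17.314) -> (21.314,-33.314), length = 16
  seg 3: (21.314,-33.314) -> (10,-44.627), length = 16
  seg 4: (10,-44.627) -> (-6,-44.627), length = 16
Total = 64

Answer: 64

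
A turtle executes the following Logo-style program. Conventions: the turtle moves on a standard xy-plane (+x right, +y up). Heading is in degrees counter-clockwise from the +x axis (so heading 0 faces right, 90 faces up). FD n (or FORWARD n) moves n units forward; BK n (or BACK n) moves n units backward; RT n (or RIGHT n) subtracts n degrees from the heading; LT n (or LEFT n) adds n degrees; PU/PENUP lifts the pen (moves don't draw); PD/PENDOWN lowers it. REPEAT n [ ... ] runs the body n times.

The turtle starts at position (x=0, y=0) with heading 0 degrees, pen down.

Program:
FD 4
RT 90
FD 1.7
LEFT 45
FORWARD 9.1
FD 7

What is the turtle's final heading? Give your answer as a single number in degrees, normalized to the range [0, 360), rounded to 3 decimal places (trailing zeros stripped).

Answer: 315

Derivation:
Executing turtle program step by step:
Start: pos=(0,0), heading=0, pen down
FD 4: (0,0) -> (4,0) [heading=0, draw]
RT 90: heading 0 -> 270
FD 1.7: (4,0) -> (4,-1.7) [heading=270, draw]
LT 45: heading 270 -> 315
FD 9.1: (4,-1.7) -> (10.435,-8.135) [heading=315, draw]
FD 7: (10.435,-8.135) -> (15.384,-13.084) [heading=315, draw]
Final: pos=(15.384,-13.084), heading=315, 4 segment(s) drawn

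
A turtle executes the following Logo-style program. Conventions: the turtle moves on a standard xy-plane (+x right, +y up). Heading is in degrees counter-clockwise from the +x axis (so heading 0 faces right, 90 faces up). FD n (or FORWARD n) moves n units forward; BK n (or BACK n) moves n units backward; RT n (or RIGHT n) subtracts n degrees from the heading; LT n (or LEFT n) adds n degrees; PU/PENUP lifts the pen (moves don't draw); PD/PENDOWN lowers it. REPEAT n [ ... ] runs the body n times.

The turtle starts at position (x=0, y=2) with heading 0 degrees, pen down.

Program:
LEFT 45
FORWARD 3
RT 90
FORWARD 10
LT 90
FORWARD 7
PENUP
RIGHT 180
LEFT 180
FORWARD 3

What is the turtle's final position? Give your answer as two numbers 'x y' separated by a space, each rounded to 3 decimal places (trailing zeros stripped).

Answer: 16.263 4.121

Derivation:
Executing turtle program step by step:
Start: pos=(0,2), heading=0, pen down
LT 45: heading 0 -> 45
FD 3: (0,2) -> (2.121,4.121) [heading=45, draw]
RT 90: heading 45 -> 315
FD 10: (2.121,4.121) -> (9.192,-2.95) [heading=315, draw]
LT 90: heading 315 -> 45
FD 7: (9.192,-2.95) -> (14.142,2) [heading=45, draw]
PU: pen up
RT 180: heading 45 -> 225
LT 180: heading 225 -> 45
FD 3: (14.142,2) -> (16.263,4.121) [heading=45, move]
Final: pos=(16.263,4.121), heading=45, 3 segment(s) drawn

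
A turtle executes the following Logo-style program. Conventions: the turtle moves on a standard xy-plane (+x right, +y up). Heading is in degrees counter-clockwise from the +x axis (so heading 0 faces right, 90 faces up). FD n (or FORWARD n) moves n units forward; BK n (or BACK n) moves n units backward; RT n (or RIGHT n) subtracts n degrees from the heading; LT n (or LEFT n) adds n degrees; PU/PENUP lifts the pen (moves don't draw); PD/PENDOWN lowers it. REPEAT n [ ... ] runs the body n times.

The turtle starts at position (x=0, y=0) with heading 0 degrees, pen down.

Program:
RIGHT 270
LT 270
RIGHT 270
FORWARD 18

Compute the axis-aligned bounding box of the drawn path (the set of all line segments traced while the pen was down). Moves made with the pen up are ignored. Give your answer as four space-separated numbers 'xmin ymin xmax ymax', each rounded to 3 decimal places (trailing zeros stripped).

Executing turtle program step by step:
Start: pos=(0,0), heading=0, pen down
RT 270: heading 0 -> 90
LT 270: heading 90 -> 0
RT 270: heading 0 -> 90
FD 18: (0,0) -> (0,18) [heading=90, draw]
Final: pos=(0,18), heading=90, 1 segment(s) drawn

Segment endpoints: x in {0, 0}, y in {0, 18}
xmin=0, ymin=0, xmax=0, ymax=18

Answer: 0 0 0 18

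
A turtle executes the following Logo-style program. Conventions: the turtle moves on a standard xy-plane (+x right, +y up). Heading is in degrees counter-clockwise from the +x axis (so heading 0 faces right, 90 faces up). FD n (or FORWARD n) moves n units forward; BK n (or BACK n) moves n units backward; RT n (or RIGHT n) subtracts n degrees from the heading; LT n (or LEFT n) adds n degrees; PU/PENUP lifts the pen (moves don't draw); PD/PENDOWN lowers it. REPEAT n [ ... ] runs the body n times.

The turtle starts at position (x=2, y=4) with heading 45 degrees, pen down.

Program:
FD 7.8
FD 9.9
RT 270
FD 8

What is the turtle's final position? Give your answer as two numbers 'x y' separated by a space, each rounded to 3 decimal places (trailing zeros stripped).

Answer: 8.859 22.173

Derivation:
Executing turtle program step by step:
Start: pos=(2,4), heading=45, pen down
FD 7.8: (2,4) -> (7.515,9.515) [heading=45, draw]
FD 9.9: (7.515,9.515) -> (14.516,16.516) [heading=45, draw]
RT 270: heading 45 -> 135
FD 8: (14.516,16.516) -> (8.859,22.173) [heading=135, draw]
Final: pos=(8.859,22.173), heading=135, 3 segment(s) drawn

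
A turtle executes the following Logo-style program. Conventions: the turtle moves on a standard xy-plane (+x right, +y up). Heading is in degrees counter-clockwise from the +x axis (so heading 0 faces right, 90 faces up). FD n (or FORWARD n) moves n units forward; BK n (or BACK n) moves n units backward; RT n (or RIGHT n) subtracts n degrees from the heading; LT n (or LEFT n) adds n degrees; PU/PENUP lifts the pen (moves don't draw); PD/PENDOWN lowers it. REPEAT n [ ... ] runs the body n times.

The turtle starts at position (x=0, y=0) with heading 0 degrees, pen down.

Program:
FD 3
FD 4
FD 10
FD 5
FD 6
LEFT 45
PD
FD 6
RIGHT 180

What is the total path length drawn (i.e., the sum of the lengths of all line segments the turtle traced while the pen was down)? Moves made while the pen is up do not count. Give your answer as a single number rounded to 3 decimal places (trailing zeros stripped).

Answer: 34

Derivation:
Executing turtle program step by step:
Start: pos=(0,0), heading=0, pen down
FD 3: (0,0) -> (3,0) [heading=0, draw]
FD 4: (3,0) -> (7,0) [heading=0, draw]
FD 10: (7,0) -> (17,0) [heading=0, draw]
FD 5: (17,0) -> (22,0) [heading=0, draw]
FD 6: (22,0) -> (28,0) [heading=0, draw]
LT 45: heading 0 -> 45
PD: pen down
FD 6: (28,0) -> (32.243,4.243) [heading=45, draw]
RT 180: heading 45 -> 225
Final: pos=(32.243,4.243), heading=225, 6 segment(s) drawn

Segment lengths:
  seg 1: (0,0) -> (3,0), length = 3
  seg 2: (3,0) -> (7,0), length = 4
  seg 3: (7,0) -> (17,0), length = 10
  seg 4: (17,0) -> (22,0), length = 5
  seg 5: (22,0) -> (28,0), length = 6
  seg 6: (28,0) -> (32.243,4.243), length = 6
Total = 34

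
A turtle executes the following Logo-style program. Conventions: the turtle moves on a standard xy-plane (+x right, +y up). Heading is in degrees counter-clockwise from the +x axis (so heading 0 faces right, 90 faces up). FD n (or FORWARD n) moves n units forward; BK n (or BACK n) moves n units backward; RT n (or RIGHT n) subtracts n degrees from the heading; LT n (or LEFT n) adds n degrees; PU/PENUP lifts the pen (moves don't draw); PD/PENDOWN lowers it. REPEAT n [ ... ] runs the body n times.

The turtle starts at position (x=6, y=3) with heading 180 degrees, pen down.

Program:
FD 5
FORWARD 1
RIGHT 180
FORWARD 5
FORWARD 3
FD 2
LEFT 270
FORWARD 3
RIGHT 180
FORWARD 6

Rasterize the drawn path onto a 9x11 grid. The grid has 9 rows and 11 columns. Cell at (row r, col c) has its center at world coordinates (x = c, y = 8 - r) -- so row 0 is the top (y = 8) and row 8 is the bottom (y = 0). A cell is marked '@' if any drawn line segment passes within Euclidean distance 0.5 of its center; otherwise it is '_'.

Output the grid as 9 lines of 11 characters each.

Segment 0: (6,3) -> (1,3)
Segment 1: (1,3) -> (0,3)
Segment 2: (0,3) -> (5,3)
Segment 3: (5,3) -> (8,3)
Segment 4: (8,3) -> (10,3)
Segment 5: (10,3) -> (10,0)
Segment 6: (10,0) -> (10,6)

Answer: ___________
___________
__________@
__________@
__________@
@@@@@@@@@@@
__________@
__________@
__________@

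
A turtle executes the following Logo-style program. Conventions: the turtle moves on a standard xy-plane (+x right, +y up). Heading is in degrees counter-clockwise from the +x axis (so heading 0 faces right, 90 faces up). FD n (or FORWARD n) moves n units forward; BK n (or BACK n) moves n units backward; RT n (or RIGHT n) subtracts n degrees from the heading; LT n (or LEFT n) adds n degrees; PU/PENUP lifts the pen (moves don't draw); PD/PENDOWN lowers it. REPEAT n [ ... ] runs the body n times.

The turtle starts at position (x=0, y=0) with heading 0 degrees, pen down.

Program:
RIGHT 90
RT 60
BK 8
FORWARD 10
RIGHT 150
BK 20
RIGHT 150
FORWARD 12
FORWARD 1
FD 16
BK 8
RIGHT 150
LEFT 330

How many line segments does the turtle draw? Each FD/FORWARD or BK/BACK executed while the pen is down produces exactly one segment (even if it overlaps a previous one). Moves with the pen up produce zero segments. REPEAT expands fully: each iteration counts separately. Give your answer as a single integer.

Answer: 7

Derivation:
Executing turtle program step by step:
Start: pos=(0,0), heading=0, pen down
RT 90: heading 0 -> 270
RT 60: heading 270 -> 210
BK 8: (0,0) -> (6.928,4) [heading=210, draw]
FD 10: (6.928,4) -> (-1.732,-1) [heading=210, draw]
RT 150: heading 210 -> 60
BK 20: (-1.732,-1) -> (-11.732,-18.321) [heading=60, draw]
RT 150: heading 60 -> 270
FD 12: (-11.732,-18.321) -> (-11.732,-30.321) [heading=270, draw]
FD 1: (-11.732,-30.321) -> (-11.732,-31.321) [heading=270, draw]
FD 16: (-11.732,-31.321) -> (-11.732,-47.321) [heading=270, draw]
BK 8: (-11.732,-47.321) -> (-11.732,-39.321) [heading=270, draw]
RT 150: heading 270 -> 120
LT 330: heading 120 -> 90
Final: pos=(-11.732,-39.321), heading=90, 7 segment(s) drawn
Segments drawn: 7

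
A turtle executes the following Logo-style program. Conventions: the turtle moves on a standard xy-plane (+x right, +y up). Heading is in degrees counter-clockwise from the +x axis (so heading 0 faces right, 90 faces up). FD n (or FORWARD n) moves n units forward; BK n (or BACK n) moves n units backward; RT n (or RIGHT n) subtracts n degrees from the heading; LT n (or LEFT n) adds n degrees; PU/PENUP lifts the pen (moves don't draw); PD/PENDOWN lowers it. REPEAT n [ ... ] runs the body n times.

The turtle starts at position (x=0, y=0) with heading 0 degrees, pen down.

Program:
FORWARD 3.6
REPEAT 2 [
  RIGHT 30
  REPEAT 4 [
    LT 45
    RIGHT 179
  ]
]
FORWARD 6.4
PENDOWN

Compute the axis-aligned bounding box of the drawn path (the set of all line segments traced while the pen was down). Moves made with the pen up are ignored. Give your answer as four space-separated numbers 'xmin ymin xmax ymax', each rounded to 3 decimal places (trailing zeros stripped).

Executing turtle program step by step:
Start: pos=(0,0), heading=0, pen down
FD 3.6: (0,0) -> (3.6,0) [heading=0, draw]
REPEAT 2 [
  -- iteration 1/2 --
  RT 30: heading 0 -> 330
  REPEAT 4 [
    -- iteration 1/4 --
    LT 45: heading 330 -> 15
    RT 179: heading 15 -> 196
    -- iteration 2/4 --
    LT 45: heading 196 -> 241
    RT 179: heading 241 -> 62
    -- iteration 3/4 --
    LT 45: heading 62 -> 107
    RT 179: heading 107 -> 288
    -- iteration 4/4 --
    LT 45: heading 288 -> 333
    RT 179: heading 333 -> 154
  ]
  -- iteration 2/2 --
  RT 30: heading 154 -> 124
  REPEAT 4 [
    -- iteration 1/4 --
    LT 45: heading 124 -> 169
    RT 179: heading 169 -> 350
    -- iteration 2/4 --
    LT 45: heading 350 -> 35
    RT 179: heading 35 -> 216
    -- iteration 3/4 --
    LT 45: heading 216 -> 261
    RT 179: heading 261 -> 82
    -- iteration 4/4 --
    LT 45: heading 82 -> 127
    RT 179: heading 127 -> 308
  ]
]
FD 6.4: (3.6,0) -> (7.54,-5.043) [heading=308, draw]
PD: pen down
Final: pos=(7.54,-5.043), heading=308, 2 segment(s) drawn

Segment endpoints: x in {0, 3.6, 7.54}, y in {-5.043, 0}
xmin=0, ymin=-5.043, xmax=7.54, ymax=0

Answer: 0 -5.043 7.54 0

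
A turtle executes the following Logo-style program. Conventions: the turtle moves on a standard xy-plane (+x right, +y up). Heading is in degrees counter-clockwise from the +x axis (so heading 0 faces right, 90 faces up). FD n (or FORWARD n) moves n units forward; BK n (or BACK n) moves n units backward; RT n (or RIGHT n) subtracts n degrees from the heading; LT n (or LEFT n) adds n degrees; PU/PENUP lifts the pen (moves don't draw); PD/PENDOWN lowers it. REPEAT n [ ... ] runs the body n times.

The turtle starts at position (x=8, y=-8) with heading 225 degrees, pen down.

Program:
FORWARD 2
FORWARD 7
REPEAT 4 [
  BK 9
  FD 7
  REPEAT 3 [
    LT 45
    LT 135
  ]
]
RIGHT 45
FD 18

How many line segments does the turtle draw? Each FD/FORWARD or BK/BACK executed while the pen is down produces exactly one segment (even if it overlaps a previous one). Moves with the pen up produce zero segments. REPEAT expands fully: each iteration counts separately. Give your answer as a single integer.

Answer: 11

Derivation:
Executing turtle program step by step:
Start: pos=(8,-8), heading=225, pen down
FD 2: (8,-8) -> (6.586,-9.414) [heading=225, draw]
FD 7: (6.586,-9.414) -> (1.636,-14.364) [heading=225, draw]
REPEAT 4 [
  -- iteration 1/4 --
  BK 9: (1.636,-14.364) -> (8,-8) [heading=225, draw]
  FD 7: (8,-8) -> (3.05,-12.95) [heading=225, draw]
  REPEAT 3 [
    -- iteration 1/3 --
    LT 45: heading 225 -> 270
    LT 135: heading 270 -> 45
    -- iteration 2/3 --
    LT 45: heading 45 -> 90
    LT 135: heading 90 -> 225
    -- iteration 3/3 --
    LT 45: heading 225 -> 270
    LT 135: heading 270 -> 45
  ]
  -- iteration 2/4 --
  BK 9: (3.05,-12.95) -> (-3.314,-19.314) [heading=45, draw]
  FD 7: (-3.314,-19.314) -> (1.636,-14.364) [heading=45, draw]
  REPEAT 3 [
    -- iteration 1/3 --
    LT 45: heading 45 -> 90
    LT 135: heading 90 -> 225
    -- iteration 2/3 --
    LT 45: heading 225 -> 270
    LT 135: heading 270 -> 45
    -- iteration 3/3 --
    LT 45: heading 45 -> 90
    LT 135: heading 90 -> 225
  ]
  -- iteration 3/4 --
  BK 9: (1.636,-14.364) -> (8,-8) [heading=225, draw]
  FD 7: (8,-8) -> (3.05,-12.95) [heading=225, draw]
  REPEAT 3 [
    -- iteration 1/3 --
    LT 45: heading 225 -> 270
    LT 135: heading 270 -> 45
    -- iteration 2/3 --
    LT 45: heading 45 -> 90
    LT 135: heading 90 -> 225
    -- iteration 3/3 --
    LT 45: heading 225 -> 270
    LT 135: heading 270 -> 45
  ]
  -- iteration 4/4 --
  BK 9: (3.05,-12.95) -> (-3.314,-19.314) [heading=45, draw]
  FD 7: (-3.314,-19.314) -> (1.636,-14.364) [heading=45, draw]
  REPEAT 3 [
    -- iteration 1/3 --
    LT 45: heading 45 -> 90
    LT 135: heading 90 -> 225
    -- iteration 2/3 --
    LT 45: heading 225 -> 270
    LT 135: heading 270 -> 45
    -- iteration 3/3 --
    LT 45: heading 45 -> 90
    LT 135: heading 90 -> 225
  ]
]
RT 45: heading 225 -> 180
FD 18: (1.636,-14.364) -> (-16.364,-14.364) [heading=180, draw]
Final: pos=(-16.364,-14.364), heading=180, 11 segment(s) drawn
Segments drawn: 11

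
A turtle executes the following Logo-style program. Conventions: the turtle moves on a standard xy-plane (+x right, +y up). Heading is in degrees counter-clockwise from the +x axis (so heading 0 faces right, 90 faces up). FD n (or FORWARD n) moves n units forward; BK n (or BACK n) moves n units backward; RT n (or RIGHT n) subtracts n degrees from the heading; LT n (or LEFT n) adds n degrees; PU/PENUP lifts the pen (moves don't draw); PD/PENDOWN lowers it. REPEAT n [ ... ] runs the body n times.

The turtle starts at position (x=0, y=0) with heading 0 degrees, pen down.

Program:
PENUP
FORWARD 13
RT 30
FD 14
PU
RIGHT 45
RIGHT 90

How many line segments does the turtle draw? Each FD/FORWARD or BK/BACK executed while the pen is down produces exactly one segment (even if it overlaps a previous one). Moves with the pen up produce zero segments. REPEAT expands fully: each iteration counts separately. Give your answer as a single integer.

Answer: 0

Derivation:
Executing turtle program step by step:
Start: pos=(0,0), heading=0, pen down
PU: pen up
FD 13: (0,0) -> (13,0) [heading=0, move]
RT 30: heading 0 -> 330
FD 14: (13,0) -> (25.124,-7) [heading=330, move]
PU: pen up
RT 45: heading 330 -> 285
RT 90: heading 285 -> 195
Final: pos=(25.124,-7), heading=195, 0 segment(s) drawn
Segments drawn: 0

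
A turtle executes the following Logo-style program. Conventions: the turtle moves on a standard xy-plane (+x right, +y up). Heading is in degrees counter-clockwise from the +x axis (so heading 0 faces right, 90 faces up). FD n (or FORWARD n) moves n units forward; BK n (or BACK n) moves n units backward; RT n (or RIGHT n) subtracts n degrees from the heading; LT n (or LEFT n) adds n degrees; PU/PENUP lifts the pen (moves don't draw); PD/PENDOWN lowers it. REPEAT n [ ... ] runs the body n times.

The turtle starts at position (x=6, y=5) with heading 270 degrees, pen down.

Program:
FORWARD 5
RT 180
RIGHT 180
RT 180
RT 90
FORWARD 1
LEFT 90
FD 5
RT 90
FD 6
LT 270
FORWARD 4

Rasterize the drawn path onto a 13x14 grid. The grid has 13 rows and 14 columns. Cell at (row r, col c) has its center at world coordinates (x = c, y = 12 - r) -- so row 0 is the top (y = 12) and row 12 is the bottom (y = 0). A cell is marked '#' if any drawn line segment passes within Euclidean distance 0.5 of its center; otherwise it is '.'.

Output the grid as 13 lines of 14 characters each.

Answer: ..............
..............
..............
..............
..............
..............
..............
......########
......##.....#
......##.....#
......##.....#
......##.....#
......##......

Derivation:
Segment 0: (6,5) -> (6,0)
Segment 1: (6,0) -> (7,0)
Segment 2: (7,0) -> (7,5)
Segment 3: (7,5) -> (13,5)
Segment 4: (13,5) -> (13,1)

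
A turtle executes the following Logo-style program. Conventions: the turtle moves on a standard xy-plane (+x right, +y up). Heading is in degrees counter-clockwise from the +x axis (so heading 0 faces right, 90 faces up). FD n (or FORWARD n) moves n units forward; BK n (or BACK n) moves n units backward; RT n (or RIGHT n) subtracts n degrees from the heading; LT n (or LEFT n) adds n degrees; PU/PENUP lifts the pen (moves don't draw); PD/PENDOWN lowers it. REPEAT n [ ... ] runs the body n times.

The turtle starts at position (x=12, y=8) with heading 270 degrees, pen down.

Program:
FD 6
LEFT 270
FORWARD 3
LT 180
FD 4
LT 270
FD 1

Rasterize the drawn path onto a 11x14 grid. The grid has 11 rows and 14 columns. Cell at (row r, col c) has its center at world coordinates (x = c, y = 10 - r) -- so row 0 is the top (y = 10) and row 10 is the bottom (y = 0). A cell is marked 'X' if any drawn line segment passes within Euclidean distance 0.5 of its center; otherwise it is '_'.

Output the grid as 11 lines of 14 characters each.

Answer: ______________
______________
____________X_
____________X_
____________X_
____________X_
____________X_
____________X_
_________XXXXX
_____________X
______________

Derivation:
Segment 0: (12,8) -> (12,2)
Segment 1: (12,2) -> (9,2)
Segment 2: (9,2) -> (13,2)
Segment 3: (13,2) -> (13,1)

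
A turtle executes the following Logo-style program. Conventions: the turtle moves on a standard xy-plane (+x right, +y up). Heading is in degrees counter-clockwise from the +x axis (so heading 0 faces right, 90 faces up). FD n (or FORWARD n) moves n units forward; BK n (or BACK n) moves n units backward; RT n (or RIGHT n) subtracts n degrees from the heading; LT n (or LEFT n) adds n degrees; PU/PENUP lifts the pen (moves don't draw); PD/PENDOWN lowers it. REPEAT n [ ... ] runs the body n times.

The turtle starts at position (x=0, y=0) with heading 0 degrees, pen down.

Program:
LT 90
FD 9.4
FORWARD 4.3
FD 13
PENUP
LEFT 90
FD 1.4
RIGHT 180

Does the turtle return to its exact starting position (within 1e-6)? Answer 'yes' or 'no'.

Executing turtle program step by step:
Start: pos=(0,0), heading=0, pen down
LT 90: heading 0 -> 90
FD 9.4: (0,0) -> (0,9.4) [heading=90, draw]
FD 4.3: (0,9.4) -> (0,13.7) [heading=90, draw]
FD 13: (0,13.7) -> (0,26.7) [heading=90, draw]
PU: pen up
LT 90: heading 90 -> 180
FD 1.4: (0,26.7) -> (-1.4,26.7) [heading=180, move]
RT 180: heading 180 -> 0
Final: pos=(-1.4,26.7), heading=0, 3 segment(s) drawn

Start position: (0, 0)
Final position: (-1.4, 26.7)
Distance = 26.737; >= 1e-6 -> NOT closed

Answer: no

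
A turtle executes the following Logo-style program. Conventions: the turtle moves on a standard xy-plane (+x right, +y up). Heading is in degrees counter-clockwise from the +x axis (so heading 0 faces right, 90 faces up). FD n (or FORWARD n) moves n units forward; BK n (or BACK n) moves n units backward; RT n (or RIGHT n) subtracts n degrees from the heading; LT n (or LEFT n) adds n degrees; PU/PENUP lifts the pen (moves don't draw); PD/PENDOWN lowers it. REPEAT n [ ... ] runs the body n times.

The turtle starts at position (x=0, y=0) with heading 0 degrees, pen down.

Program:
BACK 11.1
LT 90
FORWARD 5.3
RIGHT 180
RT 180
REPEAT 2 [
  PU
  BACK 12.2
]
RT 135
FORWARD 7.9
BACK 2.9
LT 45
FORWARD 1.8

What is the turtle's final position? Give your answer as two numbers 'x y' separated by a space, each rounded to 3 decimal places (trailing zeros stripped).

Answer: -5.764 -22.636

Derivation:
Executing turtle program step by step:
Start: pos=(0,0), heading=0, pen down
BK 11.1: (0,0) -> (-11.1,0) [heading=0, draw]
LT 90: heading 0 -> 90
FD 5.3: (-11.1,0) -> (-11.1,5.3) [heading=90, draw]
RT 180: heading 90 -> 270
RT 180: heading 270 -> 90
REPEAT 2 [
  -- iteration 1/2 --
  PU: pen up
  BK 12.2: (-11.1,5.3) -> (-11.1,-6.9) [heading=90, move]
  -- iteration 2/2 --
  PU: pen up
  BK 12.2: (-11.1,-6.9) -> (-11.1,-19.1) [heading=90, move]
]
RT 135: heading 90 -> 315
FD 7.9: (-11.1,-19.1) -> (-5.514,-24.686) [heading=315, move]
BK 2.9: (-5.514,-24.686) -> (-7.564,-22.636) [heading=315, move]
LT 45: heading 315 -> 0
FD 1.8: (-7.564,-22.636) -> (-5.764,-22.636) [heading=0, move]
Final: pos=(-5.764,-22.636), heading=0, 2 segment(s) drawn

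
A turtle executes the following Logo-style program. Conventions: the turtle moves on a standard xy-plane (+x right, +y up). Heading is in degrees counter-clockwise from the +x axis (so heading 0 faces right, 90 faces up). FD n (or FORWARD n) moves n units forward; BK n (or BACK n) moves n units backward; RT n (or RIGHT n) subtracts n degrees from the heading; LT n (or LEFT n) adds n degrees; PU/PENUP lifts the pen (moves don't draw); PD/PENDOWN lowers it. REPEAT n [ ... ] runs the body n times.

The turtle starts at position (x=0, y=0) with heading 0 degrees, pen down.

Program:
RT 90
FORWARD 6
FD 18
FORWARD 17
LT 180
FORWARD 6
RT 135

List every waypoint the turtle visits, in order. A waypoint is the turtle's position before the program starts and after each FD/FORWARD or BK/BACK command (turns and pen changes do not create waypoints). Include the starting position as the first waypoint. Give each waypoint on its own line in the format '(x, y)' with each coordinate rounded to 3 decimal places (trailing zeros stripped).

Answer: (0, 0)
(0, -6)
(0, -24)
(0, -41)
(0, -35)

Derivation:
Executing turtle program step by step:
Start: pos=(0,0), heading=0, pen down
RT 90: heading 0 -> 270
FD 6: (0,0) -> (0,-6) [heading=270, draw]
FD 18: (0,-6) -> (0,-24) [heading=270, draw]
FD 17: (0,-24) -> (0,-41) [heading=270, draw]
LT 180: heading 270 -> 90
FD 6: (0,-41) -> (0,-35) [heading=90, draw]
RT 135: heading 90 -> 315
Final: pos=(0,-35), heading=315, 4 segment(s) drawn
Waypoints (5 total):
(0, 0)
(0, -6)
(0, -24)
(0, -41)
(0, -35)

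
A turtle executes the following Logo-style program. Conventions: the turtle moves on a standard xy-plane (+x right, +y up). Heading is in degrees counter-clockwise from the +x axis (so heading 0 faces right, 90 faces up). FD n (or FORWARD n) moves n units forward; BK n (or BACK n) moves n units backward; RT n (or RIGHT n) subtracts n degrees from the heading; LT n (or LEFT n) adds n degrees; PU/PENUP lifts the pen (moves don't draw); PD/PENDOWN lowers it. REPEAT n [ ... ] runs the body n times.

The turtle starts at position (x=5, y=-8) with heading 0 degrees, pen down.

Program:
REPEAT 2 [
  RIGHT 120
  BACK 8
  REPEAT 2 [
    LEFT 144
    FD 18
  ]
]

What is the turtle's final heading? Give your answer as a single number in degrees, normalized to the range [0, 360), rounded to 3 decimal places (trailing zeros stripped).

Answer: 336

Derivation:
Executing turtle program step by step:
Start: pos=(5,-8), heading=0, pen down
REPEAT 2 [
  -- iteration 1/2 --
  RT 120: heading 0 -> 240
  BK 8: (5,-8) -> (9,-1.072) [heading=240, draw]
  REPEAT 2 [
    -- iteration 1/2 --
    LT 144: heading 240 -> 24
    FD 18: (9,-1.072) -> (25.444,6.249) [heading=24, draw]
    -- iteration 2/2 --
    LT 144: heading 24 -> 168
    FD 18: (25.444,6.249) -> (7.837,9.992) [heading=168, draw]
  ]
  -- iteration 2/2 --
  RT 120: heading 168 -> 48
  BK 8: (7.837,9.992) -> (2.484,4.047) [heading=48, draw]
  REPEAT 2 [
    -- iteration 1/2 --
    LT 144: heading 48 -> 192
    FD 18: (2.484,4.047) -> (-15.123,0.304) [heading=192, draw]
    -- iteration 2/2 --
    LT 144: heading 192 -> 336
    FD 18: (-15.123,0.304) -> (1.321,-7.017) [heading=336, draw]
  ]
]
Final: pos=(1.321,-7.017), heading=336, 6 segment(s) drawn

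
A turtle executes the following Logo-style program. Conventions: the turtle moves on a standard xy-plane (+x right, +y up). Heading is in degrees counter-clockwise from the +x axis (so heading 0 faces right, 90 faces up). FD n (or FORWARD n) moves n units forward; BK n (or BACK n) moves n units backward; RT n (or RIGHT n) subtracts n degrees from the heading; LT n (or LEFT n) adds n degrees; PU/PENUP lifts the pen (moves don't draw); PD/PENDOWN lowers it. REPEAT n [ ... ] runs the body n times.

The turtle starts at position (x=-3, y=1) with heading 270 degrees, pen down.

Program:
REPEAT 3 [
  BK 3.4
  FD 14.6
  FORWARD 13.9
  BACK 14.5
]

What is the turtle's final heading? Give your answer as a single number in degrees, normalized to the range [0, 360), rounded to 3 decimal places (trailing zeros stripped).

Executing turtle program step by step:
Start: pos=(-3,1), heading=270, pen down
REPEAT 3 [
  -- iteration 1/3 --
  BK 3.4: (-3,1) -> (-3,4.4) [heading=270, draw]
  FD 14.6: (-3,4.4) -> (-3,-10.2) [heading=270, draw]
  FD 13.9: (-3,-10.2) -> (-3,-24.1) [heading=270, draw]
  BK 14.5: (-3,-24.1) -> (-3,-9.6) [heading=270, draw]
  -- iteration 2/3 --
  BK 3.4: (-3,-9.6) -> (-3,-6.2) [heading=270, draw]
  FD 14.6: (-3,-6.2) -> (-3,-20.8) [heading=270, draw]
  FD 13.9: (-3,-20.8) -> (-3,-34.7) [heading=270, draw]
  BK 14.5: (-3,-34.7) -> (-3,-20.2) [heading=270, draw]
  -- iteration 3/3 --
  BK 3.4: (-3,-20.2) -> (-3,-16.8) [heading=270, draw]
  FD 14.6: (-3,-16.8) -> (-3,-31.4) [heading=270, draw]
  FD 13.9: (-3,-31.4) -> (-3,-45.3) [heading=270, draw]
  BK 14.5: (-3,-45.3) -> (-3,-30.8) [heading=270, draw]
]
Final: pos=(-3,-30.8), heading=270, 12 segment(s) drawn

Answer: 270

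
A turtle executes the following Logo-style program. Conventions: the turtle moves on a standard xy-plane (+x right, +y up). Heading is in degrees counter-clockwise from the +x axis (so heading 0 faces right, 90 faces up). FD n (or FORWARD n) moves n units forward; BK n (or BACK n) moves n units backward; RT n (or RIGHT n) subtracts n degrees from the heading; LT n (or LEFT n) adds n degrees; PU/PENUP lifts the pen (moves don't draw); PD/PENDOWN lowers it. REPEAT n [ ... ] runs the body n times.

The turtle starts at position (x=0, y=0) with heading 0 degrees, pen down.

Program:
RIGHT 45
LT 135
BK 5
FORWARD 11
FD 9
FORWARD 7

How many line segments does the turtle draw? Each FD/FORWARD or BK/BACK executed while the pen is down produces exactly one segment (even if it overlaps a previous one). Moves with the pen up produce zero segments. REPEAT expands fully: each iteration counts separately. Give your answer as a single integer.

Executing turtle program step by step:
Start: pos=(0,0), heading=0, pen down
RT 45: heading 0 -> 315
LT 135: heading 315 -> 90
BK 5: (0,0) -> (0,-5) [heading=90, draw]
FD 11: (0,-5) -> (0,6) [heading=90, draw]
FD 9: (0,6) -> (0,15) [heading=90, draw]
FD 7: (0,15) -> (0,22) [heading=90, draw]
Final: pos=(0,22), heading=90, 4 segment(s) drawn
Segments drawn: 4

Answer: 4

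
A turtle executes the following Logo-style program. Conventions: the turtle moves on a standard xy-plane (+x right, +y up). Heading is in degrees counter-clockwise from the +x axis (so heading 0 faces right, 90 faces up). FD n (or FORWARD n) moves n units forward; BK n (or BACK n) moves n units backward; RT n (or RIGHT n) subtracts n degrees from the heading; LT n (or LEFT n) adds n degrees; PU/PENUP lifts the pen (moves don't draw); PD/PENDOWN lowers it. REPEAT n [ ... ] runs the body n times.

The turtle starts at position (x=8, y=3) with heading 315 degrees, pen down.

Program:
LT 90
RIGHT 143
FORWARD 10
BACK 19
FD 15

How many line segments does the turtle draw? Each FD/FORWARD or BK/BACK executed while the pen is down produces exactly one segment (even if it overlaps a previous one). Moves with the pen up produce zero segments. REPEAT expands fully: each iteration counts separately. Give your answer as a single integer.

Answer: 3

Derivation:
Executing turtle program step by step:
Start: pos=(8,3), heading=315, pen down
LT 90: heading 315 -> 45
RT 143: heading 45 -> 262
FD 10: (8,3) -> (6.608,-6.903) [heading=262, draw]
BK 19: (6.608,-6.903) -> (9.253,11.912) [heading=262, draw]
FD 15: (9.253,11.912) -> (7.165,-2.942) [heading=262, draw]
Final: pos=(7.165,-2.942), heading=262, 3 segment(s) drawn
Segments drawn: 3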